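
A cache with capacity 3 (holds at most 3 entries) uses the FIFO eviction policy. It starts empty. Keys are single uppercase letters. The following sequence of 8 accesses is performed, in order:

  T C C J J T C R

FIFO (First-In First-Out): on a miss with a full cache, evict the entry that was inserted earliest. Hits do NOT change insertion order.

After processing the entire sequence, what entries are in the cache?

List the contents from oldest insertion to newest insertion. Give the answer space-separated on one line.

Answer: C J R

Derivation:
FIFO simulation (capacity=3):
  1. access T: MISS. Cache (old->new): [T]
  2. access C: MISS. Cache (old->new): [T C]
  3. access C: HIT. Cache (old->new): [T C]
  4. access J: MISS. Cache (old->new): [T C J]
  5. access J: HIT. Cache (old->new): [T C J]
  6. access T: HIT. Cache (old->new): [T C J]
  7. access C: HIT. Cache (old->new): [T C J]
  8. access R: MISS, evict T. Cache (old->new): [C J R]
Total: 4 hits, 4 misses, 1 evictions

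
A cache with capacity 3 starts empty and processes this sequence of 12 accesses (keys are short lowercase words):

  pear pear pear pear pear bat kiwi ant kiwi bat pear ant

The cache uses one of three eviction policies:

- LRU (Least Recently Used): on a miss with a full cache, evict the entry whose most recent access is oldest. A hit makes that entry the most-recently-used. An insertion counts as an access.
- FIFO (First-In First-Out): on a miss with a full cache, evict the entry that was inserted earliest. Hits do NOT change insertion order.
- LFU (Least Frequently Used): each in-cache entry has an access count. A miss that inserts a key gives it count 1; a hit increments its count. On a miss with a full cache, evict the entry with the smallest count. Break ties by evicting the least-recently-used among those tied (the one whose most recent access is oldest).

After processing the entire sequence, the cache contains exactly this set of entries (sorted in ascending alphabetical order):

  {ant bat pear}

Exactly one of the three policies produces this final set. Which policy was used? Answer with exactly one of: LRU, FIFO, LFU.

Answer: LRU

Derivation:
Simulating under each policy and comparing final sets:
  LRU: final set = {ant bat pear} -> MATCHES target
  FIFO: final set = {ant kiwi pear} -> differs
  LFU: final set = {ant kiwi pear} -> differs
Only LRU produces the target set.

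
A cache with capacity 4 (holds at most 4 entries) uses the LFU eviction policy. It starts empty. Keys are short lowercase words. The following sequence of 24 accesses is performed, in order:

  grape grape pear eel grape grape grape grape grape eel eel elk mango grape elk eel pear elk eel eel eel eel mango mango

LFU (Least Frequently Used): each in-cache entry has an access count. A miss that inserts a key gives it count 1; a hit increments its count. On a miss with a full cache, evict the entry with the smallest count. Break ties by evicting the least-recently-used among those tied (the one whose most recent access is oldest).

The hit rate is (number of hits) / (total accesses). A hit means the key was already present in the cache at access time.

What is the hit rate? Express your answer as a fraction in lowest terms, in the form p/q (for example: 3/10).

Answer: 17/24

Derivation:
LFU simulation (capacity=4):
  1. access grape: MISS. Cache: [grape(c=1)]
  2. access grape: HIT, count now 2. Cache: [grape(c=2)]
  3. access pear: MISS. Cache: [pear(c=1) grape(c=2)]
  4. access eel: MISS. Cache: [pear(c=1) eel(c=1) grape(c=2)]
  5. access grape: HIT, count now 3. Cache: [pear(c=1) eel(c=1) grape(c=3)]
  6. access grape: HIT, count now 4. Cache: [pear(c=1) eel(c=1) grape(c=4)]
  7. access grape: HIT, count now 5. Cache: [pear(c=1) eel(c=1) grape(c=5)]
  8. access grape: HIT, count now 6. Cache: [pear(c=1) eel(c=1) grape(c=6)]
  9. access grape: HIT, count now 7. Cache: [pear(c=1) eel(c=1) grape(c=7)]
  10. access eel: HIT, count now 2. Cache: [pear(c=1) eel(c=2) grape(c=7)]
  11. access eel: HIT, count now 3. Cache: [pear(c=1) eel(c=3) grape(c=7)]
  12. access elk: MISS. Cache: [pear(c=1) elk(c=1) eel(c=3) grape(c=7)]
  13. access mango: MISS, evict pear(c=1). Cache: [elk(c=1) mango(c=1) eel(c=3) grape(c=7)]
  14. access grape: HIT, count now 8. Cache: [elk(c=1) mango(c=1) eel(c=3) grape(c=8)]
  15. access elk: HIT, count now 2. Cache: [mango(c=1) elk(c=2) eel(c=3) grape(c=8)]
  16. access eel: HIT, count now 4. Cache: [mango(c=1) elk(c=2) eel(c=4) grape(c=8)]
  17. access pear: MISS, evict mango(c=1). Cache: [pear(c=1) elk(c=2) eel(c=4) grape(c=8)]
  18. access elk: HIT, count now 3. Cache: [pear(c=1) elk(c=3) eel(c=4) grape(c=8)]
  19. access eel: HIT, count now 5. Cache: [pear(c=1) elk(c=3) eel(c=5) grape(c=8)]
  20. access eel: HIT, count now 6. Cache: [pear(c=1) elk(c=3) eel(c=6) grape(c=8)]
  21. access eel: HIT, count now 7. Cache: [pear(c=1) elk(c=3) eel(c=7) grape(c=8)]
  22. access eel: HIT, count now 8. Cache: [pear(c=1) elk(c=3) grape(c=8) eel(c=8)]
  23. access mango: MISS, evict pear(c=1). Cache: [mango(c=1) elk(c=3) grape(c=8) eel(c=8)]
  24. access mango: HIT, count now 2. Cache: [mango(c=2) elk(c=3) grape(c=8) eel(c=8)]
Total: 17 hits, 7 misses, 3 evictions

Hit rate = 17/24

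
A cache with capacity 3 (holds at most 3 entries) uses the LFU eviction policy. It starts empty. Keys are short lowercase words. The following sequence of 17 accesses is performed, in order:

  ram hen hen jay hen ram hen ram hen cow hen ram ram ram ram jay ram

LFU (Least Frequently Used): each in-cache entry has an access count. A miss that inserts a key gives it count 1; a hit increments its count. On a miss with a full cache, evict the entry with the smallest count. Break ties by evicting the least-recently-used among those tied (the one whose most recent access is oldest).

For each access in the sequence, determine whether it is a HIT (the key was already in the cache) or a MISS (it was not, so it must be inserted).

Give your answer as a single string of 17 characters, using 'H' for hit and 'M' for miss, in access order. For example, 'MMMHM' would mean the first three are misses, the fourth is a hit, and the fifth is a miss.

Answer: MMHMHHHHHMHHHHHMH

Derivation:
LFU simulation (capacity=3):
  1. access ram: MISS. Cache: [ram(c=1)]
  2. access hen: MISS. Cache: [ram(c=1) hen(c=1)]
  3. access hen: HIT, count now 2. Cache: [ram(c=1) hen(c=2)]
  4. access jay: MISS. Cache: [ram(c=1) jay(c=1) hen(c=2)]
  5. access hen: HIT, count now 3. Cache: [ram(c=1) jay(c=1) hen(c=3)]
  6. access ram: HIT, count now 2. Cache: [jay(c=1) ram(c=2) hen(c=3)]
  7. access hen: HIT, count now 4. Cache: [jay(c=1) ram(c=2) hen(c=4)]
  8. access ram: HIT, count now 3. Cache: [jay(c=1) ram(c=3) hen(c=4)]
  9. access hen: HIT, count now 5. Cache: [jay(c=1) ram(c=3) hen(c=5)]
  10. access cow: MISS, evict jay(c=1). Cache: [cow(c=1) ram(c=3) hen(c=5)]
  11. access hen: HIT, count now 6. Cache: [cow(c=1) ram(c=3) hen(c=6)]
  12. access ram: HIT, count now 4. Cache: [cow(c=1) ram(c=4) hen(c=6)]
  13. access ram: HIT, count now 5. Cache: [cow(c=1) ram(c=5) hen(c=6)]
  14. access ram: HIT, count now 6. Cache: [cow(c=1) hen(c=6) ram(c=6)]
  15. access ram: HIT, count now 7. Cache: [cow(c=1) hen(c=6) ram(c=7)]
  16. access jay: MISS, evict cow(c=1). Cache: [jay(c=1) hen(c=6) ram(c=7)]
  17. access ram: HIT, count now 8. Cache: [jay(c=1) hen(c=6) ram(c=8)]
Total: 12 hits, 5 misses, 2 evictions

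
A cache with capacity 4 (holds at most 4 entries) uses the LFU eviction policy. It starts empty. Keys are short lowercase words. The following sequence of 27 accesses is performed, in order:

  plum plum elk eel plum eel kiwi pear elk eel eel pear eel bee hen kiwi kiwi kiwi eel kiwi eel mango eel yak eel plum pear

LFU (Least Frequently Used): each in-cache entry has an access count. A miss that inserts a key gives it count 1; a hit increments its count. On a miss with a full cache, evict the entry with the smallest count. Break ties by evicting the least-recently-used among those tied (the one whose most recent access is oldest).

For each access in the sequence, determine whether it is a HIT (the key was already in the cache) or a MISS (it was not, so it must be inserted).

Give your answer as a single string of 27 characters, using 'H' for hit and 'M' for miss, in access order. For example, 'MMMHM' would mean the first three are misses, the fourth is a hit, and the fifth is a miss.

Answer: MHMMHHMMMHHHHMMMHHHHHMHMHHM

Derivation:
LFU simulation (capacity=4):
  1. access plum: MISS. Cache: [plum(c=1)]
  2. access plum: HIT, count now 2. Cache: [plum(c=2)]
  3. access elk: MISS. Cache: [elk(c=1) plum(c=2)]
  4. access eel: MISS. Cache: [elk(c=1) eel(c=1) plum(c=2)]
  5. access plum: HIT, count now 3. Cache: [elk(c=1) eel(c=1) plum(c=3)]
  6. access eel: HIT, count now 2. Cache: [elk(c=1) eel(c=2) plum(c=3)]
  7. access kiwi: MISS. Cache: [elk(c=1) kiwi(c=1) eel(c=2) plum(c=3)]
  8. access pear: MISS, evict elk(c=1). Cache: [kiwi(c=1) pear(c=1) eel(c=2) plum(c=3)]
  9. access elk: MISS, evict kiwi(c=1). Cache: [pear(c=1) elk(c=1) eel(c=2) plum(c=3)]
  10. access eel: HIT, count now 3. Cache: [pear(c=1) elk(c=1) plum(c=3) eel(c=3)]
  11. access eel: HIT, count now 4. Cache: [pear(c=1) elk(c=1) plum(c=3) eel(c=4)]
  12. access pear: HIT, count now 2. Cache: [elk(c=1) pear(c=2) plum(c=3) eel(c=4)]
  13. access eel: HIT, count now 5. Cache: [elk(c=1) pear(c=2) plum(c=3) eel(c=5)]
  14. access bee: MISS, evict elk(c=1). Cache: [bee(c=1) pear(c=2) plum(c=3) eel(c=5)]
  15. access hen: MISS, evict bee(c=1). Cache: [hen(c=1) pear(c=2) plum(c=3) eel(c=5)]
  16. access kiwi: MISS, evict hen(c=1). Cache: [kiwi(c=1) pear(c=2) plum(c=3) eel(c=5)]
  17. access kiwi: HIT, count now 2. Cache: [pear(c=2) kiwi(c=2) plum(c=3) eel(c=5)]
  18. access kiwi: HIT, count now 3. Cache: [pear(c=2) plum(c=3) kiwi(c=3) eel(c=5)]
  19. access eel: HIT, count now 6. Cache: [pear(c=2) plum(c=3) kiwi(c=3) eel(c=6)]
  20. access kiwi: HIT, count now 4. Cache: [pear(c=2) plum(c=3) kiwi(c=4) eel(c=6)]
  21. access eel: HIT, count now 7. Cache: [pear(c=2) plum(c=3) kiwi(c=4) eel(c=7)]
  22. access mango: MISS, evict pear(c=2). Cache: [mango(c=1) plum(c=3) kiwi(c=4) eel(c=7)]
  23. access eel: HIT, count now 8. Cache: [mango(c=1) plum(c=3) kiwi(c=4) eel(c=8)]
  24. access yak: MISS, evict mango(c=1). Cache: [yak(c=1) plum(c=3) kiwi(c=4) eel(c=8)]
  25. access eel: HIT, count now 9. Cache: [yak(c=1) plum(c=3) kiwi(c=4) eel(c=9)]
  26. access plum: HIT, count now 4. Cache: [yak(c=1) kiwi(c=4) plum(c=4) eel(c=9)]
  27. access pear: MISS, evict yak(c=1). Cache: [pear(c=1) kiwi(c=4) plum(c=4) eel(c=9)]
Total: 15 hits, 12 misses, 8 evictions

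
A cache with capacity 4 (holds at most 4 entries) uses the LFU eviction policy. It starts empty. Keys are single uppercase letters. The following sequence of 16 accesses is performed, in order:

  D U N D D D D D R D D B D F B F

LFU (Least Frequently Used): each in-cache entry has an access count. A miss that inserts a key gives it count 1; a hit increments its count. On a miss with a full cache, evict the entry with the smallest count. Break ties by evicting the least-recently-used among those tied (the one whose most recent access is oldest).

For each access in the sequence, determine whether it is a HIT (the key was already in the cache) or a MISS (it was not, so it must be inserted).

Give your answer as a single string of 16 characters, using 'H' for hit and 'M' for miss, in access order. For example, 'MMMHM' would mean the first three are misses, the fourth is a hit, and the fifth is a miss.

Answer: MMMHHHHHMHHMHMHH

Derivation:
LFU simulation (capacity=4):
  1. access D: MISS. Cache: [D(c=1)]
  2. access U: MISS. Cache: [D(c=1) U(c=1)]
  3. access N: MISS. Cache: [D(c=1) U(c=1) N(c=1)]
  4. access D: HIT, count now 2. Cache: [U(c=1) N(c=1) D(c=2)]
  5. access D: HIT, count now 3. Cache: [U(c=1) N(c=1) D(c=3)]
  6. access D: HIT, count now 4. Cache: [U(c=1) N(c=1) D(c=4)]
  7. access D: HIT, count now 5. Cache: [U(c=1) N(c=1) D(c=5)]
  8. access D: HIT, count now 6. Cache: [U(c=1) N(c=1) D(c=6)]
  9. access R: MISS. Cache: [U(c=1) N(c=1) R(c=1) D(c=6)]
  10. access D: HIT, count now 7. Cache: [U(c=1) N(c=1) R(c=1) D(c=7)]
  11. access D: HIT, count now 8. Cache: [U(c=1) N(c=1) R(c=1) D(c=8)]
  12. access B: MISS, evict U(c=1). Cache: [N(c=1) R(c=1) B(c=1) D(c=8)]
  13. access D: HIT, count now 9. Cache: [N(c=1) R(c=1) B(c=1) D(c=9)]
  14. access F: MISS, evict N(c=1). Cache: [R(c=1) B(c=1) F(c=1) D(c=9)]
  15. access B: HIT, count now 2. Cache: [R(c=1) F(c=1) B(c=2) D(c=9)]
  16. access F: HIT, count now 2. Cache: [R(c=1) B(c=2) F(c=2) D(c=9)]
Total: 10 hits, 6 misses, 2 evictions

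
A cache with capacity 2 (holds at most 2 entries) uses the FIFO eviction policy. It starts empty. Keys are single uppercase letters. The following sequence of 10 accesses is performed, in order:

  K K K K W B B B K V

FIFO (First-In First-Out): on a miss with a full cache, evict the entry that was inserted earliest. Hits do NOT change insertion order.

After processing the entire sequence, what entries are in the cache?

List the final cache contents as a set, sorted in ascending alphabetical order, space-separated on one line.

Answer: K V

Derivation:
FIFO simulation (capacity=2):
  1. access K: MISS. Cache (old->new): [K]
  2. access K: HIT. Cache (old->new): [K]
  3. access K: HIT. Cache (old->new): [K]
  4. access K: HIT. Cache (old->new): [K]
  5. access W: MISS. Cache (old->new): [K W]
  6. access B: MISS, evict K. Cache (old->new): [W B]
  7. access B: HIT. Cache (old->new): [W B]
  8. access B: HIT. Cache (old->new): [W B]
  9. access K: MISS, evict W. Cache (old->new): [B K]
  10. access V: MISS, evict B. Cache (old->new): [K V]
Total: 5 hits, 5 misses, 3 evictions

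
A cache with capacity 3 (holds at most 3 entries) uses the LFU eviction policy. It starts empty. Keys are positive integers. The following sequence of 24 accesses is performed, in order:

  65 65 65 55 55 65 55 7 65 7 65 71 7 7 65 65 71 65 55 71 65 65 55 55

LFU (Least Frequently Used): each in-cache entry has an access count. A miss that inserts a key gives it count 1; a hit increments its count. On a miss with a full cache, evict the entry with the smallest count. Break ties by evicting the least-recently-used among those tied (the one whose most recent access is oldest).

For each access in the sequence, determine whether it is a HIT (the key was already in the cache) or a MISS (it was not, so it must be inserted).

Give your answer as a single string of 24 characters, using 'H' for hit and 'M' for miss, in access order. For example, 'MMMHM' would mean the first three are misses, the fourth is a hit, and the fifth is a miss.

LFU simulation (capacity=3):
  1. access 65: MISS. Cache: [65(c=1)]
  2. access 65: HIT, count now 2. Cache: [65(c=2)]
  3. access 65: HIT, count now 3. Cache: [65(c=3)]
  4. access 55: MISS. Cache: [55(c=1) 65(c=3)]
  5. access 55: HIT, count now 2. Cache: [55(c=2) 65(c=3)]
  6. access 65: HIT, count now 4. Cache: [55(c=2) 65(c=4)]
  7. access 55: HIT, count now 3. Cache: [55(c=3) 65(c=4)]
  8. access 7: MISS. Cache: [7(c=1) 55(c=3) 65(c=4)]
  9. access 65: HIT, count now 5. Cache: [7(c=1) 55(c=3) 65(c=5)]
  10. access 7: HIT, count now 2. Cache: [7(c=2) 55(c=3) 65(c=5)]
  11. access 65: HIT, count now 6. Cache: [7(c=2) 55(c=3) 65(c=6)]
  12. access 71: MISS, evict 7(c=2). Cache: [71(c=1) 55(c=3) 65(c=6)]
  13. access 7: MISS, evict 71(c=1). Cache: [7(c=1) 55(c=3) 65(c=6)]
  14. access 7: HIT, count now 2. Cache: [7(c=2) 55(c=3) 65(c=6)]
  15. access 65: HIT, count now 7. Cache: [7(c=2) 55(c=3) 65(c=7)]
  16. access 65: HIT, count now 8. Cache: [7(c=2) 55(c=3) 65(c=8)]
  17. access 71: MISS, evict 7(c=2). Cache: [71(c=1) 55(c=3) 65(c=8)]
  18. access 65: HIT, count now 9. Cache: [71(c=1) 55(c=3) 65(c=9)]
  19. access 55: HIT, count now 4. Cache: [71(c=1) 55(c=4) 65(c=9)]
  20. access 71: HIT, count now 2. Cache: [71(c=2) 55(c=4) 65(c=9)]
  21. access 65: HIT, count now 10. Cache: [71(c=2) 55(c=4) 65(c=10)]
  22. access 65: HIT, count now 11. Cache: [71(c=2) 55(c=4) 65(c=11)]
  23. access 55: HIT, count now 5. Cache: [71(c=2) 55(c=5) 65(c=11)]
  24. access 55: HIT, count now 6. Cache: [71(c=2) 55(c=6) 65(c=11)]
Total: 18 hits, 6 misses, 3 evictions

Answer: MHHMHHHMHHHMMHHHMHHHHHHH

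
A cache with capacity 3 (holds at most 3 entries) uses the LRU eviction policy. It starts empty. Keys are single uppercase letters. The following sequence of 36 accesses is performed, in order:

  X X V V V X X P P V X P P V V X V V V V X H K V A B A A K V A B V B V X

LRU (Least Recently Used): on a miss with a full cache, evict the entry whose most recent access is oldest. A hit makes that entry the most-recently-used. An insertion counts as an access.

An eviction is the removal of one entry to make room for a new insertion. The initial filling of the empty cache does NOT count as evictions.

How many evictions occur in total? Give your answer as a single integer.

Answer: 9

Derivation:
LRU simulation (capacity=3):
  1. access X: MISS. Cache (LRU->MRU): [X]
  2. access X: HIT. Cache (LRU->MRU): [X]
  3. access V: MISS. Cache (LRU->MRU): [X V]
  4. access V: HIT. Cache (LRU->MRU): [X V]
  5. access V: HIT. Cache (LRU->MRU): [X V]
  6. access X: HIT. Cache (LRU->MRU): [V X]
  7. access X: HIT. Cache (LRU->MRU): [V X]
  8. access P: MISS. Cache (LRU->MRU): [V X P]
  9. access P: HIT. Cache (LRU->MRU): [V X P]
  10. access V: HIT. Cache (LRU->MRU): [X P V]
  11. access X: HIT. Cache (LRU->MRU): [P V X]
  12. access P: HIT. Cache (LRU->MRU): [V X P]
  13. access P: HIT. Cache (LRU->MRU): [V X P]
  14. access V: HIT. Cache (LRU->MRU): [X P V]
  15. access V: HIT. Cache (LRU->MRU): [X P V]
  16. access X: HIT. Cache (LRU->MRU): [P V X]
  17. access V: HIT. Cache (LRU->MRU): [P X V]
  18. access V: HIT. Cache (LRU->MRU): [P X V]
  19. access V: HIT. Cache (LRU->MRU): [P X V]
  20. access V: HIT. Cache (LRU->MRU): [P X V]
  21. access X: HIT. Cache (LRU->MRU): [P V X]
  22. access H: MISS, evict P. Cache (LRU->MRU): [V X H]
  23. access K: MISS, evict V. Cache (LRU->MRU): [X H K]
  24. access V: MISS, evict X. Cache (LRU->MRU): [H K V]
  25. access A: MISS, evict H. Cache (LRU->MRU): [K V A]
  26. access B: MISS, evict K. Cache (LRU->MRU): [V A B]
  27. access A: HIT. Cache (LRU->MRU): [V B A]
  28. access A: HIT. Cache (LRU->MRU): [V B A]
  29. access K: MISS, evict V. Cache (LRU->MRU): [B A K]
  30. access V: MISS, evict B. Cache (LRU->MRU): [A K V]
  31. access A: HIT. Cache (LRU->MRU): [K V A]
  32. access B: MISS, evict K. Cache (LRU->MRU): [V A B]
  33. access V: HIT. Cache (LRU->MRU): [A B V]
  34. access B: HIT. Cache (LRU->MRU): [A V B]
  35. access V: HIT. Cache (LRU->MRU): [A B V]
  36. access X: MISS, evict A. Cache (LRU->MRU): [B V X]
Total: 24 hits, 12 misses, 9 evictions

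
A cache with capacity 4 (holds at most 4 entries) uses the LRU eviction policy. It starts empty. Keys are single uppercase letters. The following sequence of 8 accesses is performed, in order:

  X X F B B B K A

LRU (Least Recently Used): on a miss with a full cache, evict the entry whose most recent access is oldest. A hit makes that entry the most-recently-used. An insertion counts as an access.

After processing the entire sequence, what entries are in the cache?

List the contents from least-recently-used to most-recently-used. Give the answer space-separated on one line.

Answer: F B K A

Derivation:
LRU simulation (capacity=4):
  1. access X: MISS. Cache (LRU->MRU): [X]
  2. access X: HIT. Cache (LRU->MRU): [X]
  3. access F: MISS. Cache (LRU->MRU): [X F]
  4. access B: MISS. Cache (LRU->MRU): [X F B]
  5. access B: HIT. Cache (LRU->MRU): [X F B]
  6. access B: HIT. Cache (LRU->MRU): [X F B]
  7. access K: MISS. Cache (LRU->MRU): [X F B K]
  8. access A: MISS, evict X. Cache (LRU->MRU): [F B K A]
Total: 3 hits, 5 misses, 1 evictions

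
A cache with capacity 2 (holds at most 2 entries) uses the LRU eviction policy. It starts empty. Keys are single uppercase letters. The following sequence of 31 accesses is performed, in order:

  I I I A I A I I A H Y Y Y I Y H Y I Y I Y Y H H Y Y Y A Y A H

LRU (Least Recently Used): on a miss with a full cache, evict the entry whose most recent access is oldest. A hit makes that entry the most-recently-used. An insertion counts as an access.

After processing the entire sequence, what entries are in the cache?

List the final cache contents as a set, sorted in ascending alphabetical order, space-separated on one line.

Answer: A H

Derivation:
LRU simulation (capacity=2):
  1. access I: MISS. Cache (LRU->MRU): [I]
  2. access I: HIT. Cache (LRU->MRU): [I]
  3. access I: HIT. Cache (LRU->MRU): [I]
  4. access A: MISS. Cache (LRU->MRU): [I A]
  5. access I: HIT. Cache (LRU->MRU): [A I]
  6. access A: HIT. Cache (LRU->MRU): [I A]
  7. access I: HIT. Cache (LRU->MRU): [A I]
  8. access I: HIT. Cache (LRU->MRU): [A I]
  9. access A: HIT. Cache (LRU->MRU): [I A]
  10. access H: MISS, evict I. Cache (LRU->MRU): [A H]
  11. access Y: MISS, evict A. Cache (LRU->MRU): [H Y]
  12. access Y: HIT. Cache (LRU->MRU): [H Y]
  13. access Y: HIT. Cache (LRU->MRU): [H Y]
  14. access I: MISS, evict H. Cache (LRU->MRU): [Y I]
  15. access Y: HIT. Cache (LRU->MRU): [I Y]
  16. access H: MISS, evict I. Cache (LRU->MRU): [Y H]
  17. access Y: HIT. Cache (LRU->MRU): [H Y]
  18. access I: MISS, evict H. Cache (LRU->MRU): [Y I]
  19. access Y: HIT. Cache (LRU->MRU): [I Y]
  20. access I: HIT. Cache (LRU->MRU): [Y I]
  21. access Y: HIT. Cache (LRU->MRU): [I Y]
  22. access Y: HIT. Cache (LRU->MRU): [I Y]
  23. access H: MISS, evict I. Cache (LRU->MRU): [Y H]
  24. access H: HIT. Cache (LRU->MRU): [Y H]
  25. access Y: HIT. Cache (LRU->MRU): [H Y]
  26. access Y: HIT. Cache (LRU->MRU): [H Y]
  27. access Y: HIT. Cache (LRU->MRU): [H Y]
  28. access A: MISS, evict H. Cache (LRU->MRU): [Y A]
  29. access Y: HIT. Cache (LRU->MRU): [A Y]
  30. access A: HIT. Cache (LRU->MRU): [Y A]
  31. access H: MISS, evict Y. Cache (LRU->MRU): [A H]
Total: 21 hits, 10 misses, 8 evictions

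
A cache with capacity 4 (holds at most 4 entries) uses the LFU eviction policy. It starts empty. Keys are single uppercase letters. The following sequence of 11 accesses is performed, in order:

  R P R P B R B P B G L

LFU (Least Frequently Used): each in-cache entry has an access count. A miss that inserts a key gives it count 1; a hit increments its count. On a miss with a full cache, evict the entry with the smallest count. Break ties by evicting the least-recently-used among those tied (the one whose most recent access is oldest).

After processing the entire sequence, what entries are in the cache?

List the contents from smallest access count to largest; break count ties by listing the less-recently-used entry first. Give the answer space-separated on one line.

Answer: L R P B

Derivation:
LFU simulation (capacity=4):
  1. access R: MISS. Cache: [R(c=1)]
  2. access P: MISS. Cache: [R(c=1) P(c=1)]
  3. access R: HIT, count now 2. Cache: [P(c=1) R(c=2)]
  4. access P: HIT, count now 2. Cache: [R(c=2) P(c=2)]
  5. access B: MISS. Cache: [B(c=1) R(c=2) P(c=2)]
  6. access R: HIT, count now 3. Cache: [B(c=1) P(c=2) R(c=3)]
  7. access B: HIT, count now 2. Cache: [P(c=2) B(c=2) R(c=3)]
  8. access P: HIT, count now 3. Cache: [B(c=2) R(c=3) P(c=3)]
  9. access B: HIT, count now 3. Cache: [R(c=3) P(c=3) B(c=3)]
  10. access G: MISS. Cache: [G(c=1) R(c=3) P(c=3) B(c=3)]
  11. access L: MISS, evict G(c=1). Cache: [L(c=1) R(c=3) P(c=3) B(c=3)]
Total: 6 hits, 5 misses, 1 evictions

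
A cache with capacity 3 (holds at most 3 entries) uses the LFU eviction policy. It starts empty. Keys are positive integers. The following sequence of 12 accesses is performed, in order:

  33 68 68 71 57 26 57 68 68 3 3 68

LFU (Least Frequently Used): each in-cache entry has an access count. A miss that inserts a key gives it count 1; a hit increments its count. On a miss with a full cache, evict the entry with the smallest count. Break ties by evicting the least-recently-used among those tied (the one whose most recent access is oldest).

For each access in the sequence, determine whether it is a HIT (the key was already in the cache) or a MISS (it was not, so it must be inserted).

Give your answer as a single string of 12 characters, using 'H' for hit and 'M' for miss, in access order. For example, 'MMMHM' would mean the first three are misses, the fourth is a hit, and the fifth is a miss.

Answer: MMHMMMHHHMHH

Derivation:
LFU simulation (capacity=3):
  1. access 33: MISS. Cache: [33(c=1)]
  2. access 68: MISS. Cache: [33(c=1) 68(c=1)]
  3. access 68: HIT, count now 2. Cache: [33(c=1) 68(c=2)]
  4. access 71: MISS. Cache: [33(c=1) 71(c=1) 68(c=2)]
  5. access 57: MISS, evict 33(c=1). Cache: [71(c=1) 57(c=1) 68(c=2)]
  6. access 26: MISS, evict 71(c=1). Cache: [57(c=1) 26(c=1) 68(c=2)]
  7. access 57: HIT, count now 2. Cache: [26(c=1) 68(c=2) 57(c=2)]
  8. access 68: HIT, count now 3. Cache: [26(c=1) 57(c=2) 68(c=3)]
  9. access 68: HIT, count now 4. Cache: [26(c=1) 57(c=2) 68(c=4)]
  10. access 3: MISS, evict 26(c=1). Cache: [3(c=1) 57(c=2) 68(c=4)]
  11. access 3: HIT, count now 2. Cache: [57(c=2) 3(c=2) 68(c=4)]
  12. access 68: HIT, count now 5. Cache: [57(c=2) 3(c=2) 68(c=5)]
Total: 6 hits, 6 misses, 3 evictions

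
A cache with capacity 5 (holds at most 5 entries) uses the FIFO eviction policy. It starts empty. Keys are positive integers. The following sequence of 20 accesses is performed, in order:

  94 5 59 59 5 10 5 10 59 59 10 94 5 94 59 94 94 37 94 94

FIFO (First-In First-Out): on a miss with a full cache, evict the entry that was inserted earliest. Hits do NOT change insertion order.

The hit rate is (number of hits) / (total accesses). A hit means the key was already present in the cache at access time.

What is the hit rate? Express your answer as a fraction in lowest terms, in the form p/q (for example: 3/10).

FIFO simulation (capacity=5):
  1. access 94: MISS. Cache (old->new): [94]
  2. access 5: MISS. Cache (old->new): [94 5]
  3. access 59: MISS. Cache (old->new): [94 5 59]
  4. access 59: HIT. Cache (old->new): [94 5 59]
  5. access 5: HIT. Cache (old->new): [94 5 59]
  6. access 10: MISS. Cache (old->new): [94 5 59 10]
  7. access 5: HIT. Cache (old->new): [94 5 59 10]
  8. access 10: HIT. Cache (old->new): [94 5 59 10]
  9. access 59: HIT. Cache (old->new): [94 5 59 10]
  10. access 59: HIT. Cache (old->new): [94 5 59 10]
  11. access 10: HIT. Cache (old->new): [94 5 59 10]
  12. access 94: HIT. Cache (old->new): [94 5 59 10]
  13. access 5: HIT. Cache (old->new): [94 5 59 10]
  14. access 94: HIT. Cache (old->new): [94 5 59 10]
  15. access 59: HIT. Cache (old->new): [94 5 59 10]
  16. access 94: HIT. Cache (old->new): [94 5 59 10]
  17. access 94: HIT. Cache (old->new): [94 5 59 10]
  18. access 37: MISS. Cache (old->new): [94 5 59 10 37]
  19. access 94: HIT. Cache (old->new): [94 5 59 10 37]
  20. access 94: HIT. Cache (old->new): [94 5 59 10 37]
Total: 15 hits, 5 misses, 0 evictions

Hit rate = 15/20 = 3/4

Answer: 3/4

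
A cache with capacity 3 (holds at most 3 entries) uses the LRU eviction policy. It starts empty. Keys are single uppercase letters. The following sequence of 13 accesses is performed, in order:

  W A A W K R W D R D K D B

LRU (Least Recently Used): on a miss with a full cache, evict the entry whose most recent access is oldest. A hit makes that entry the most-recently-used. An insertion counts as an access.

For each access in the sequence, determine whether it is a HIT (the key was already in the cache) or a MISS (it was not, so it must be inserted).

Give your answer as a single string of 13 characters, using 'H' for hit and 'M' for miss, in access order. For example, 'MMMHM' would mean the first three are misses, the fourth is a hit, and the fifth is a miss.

Answer: MMHHMMHMHHMHM

Derivation:
LRU simulation (capacity=3):
  1. access W: MISS. Cache (LRU->MRU): [W]
  2. access A: MISS. Cache (LRU->MRU): [W A]
  3. access A: HIT. Cache (LRU->MRU): [W A]
  4. access W: HIT. Cache (LRU->MRU): [A W]
  5. access K: MISS. Cache (LRU->MRU): [A W K]
  6. access R: MISS, evict A. Cache (LRU->MRU): [W K R]
  7. access W: HIT. Cache (LRU->MRU): [K R W]
  8. access D: MISS, evict K. Cache (LRU->MRU): [R W D]
  9. access R: HIT. Cache (LRU->MRU): [W D R]
  10. access D: HIT. Cache (LRU->MRU): [W R D]
  11. access K: MISS, evict W. Cache (LRU->MRU): [R D K]
  12. access D: HIT. Cache (LRU->MRU): [R K D]
  13. access B: MISS, evict R. Cache (LRU->MRU): [K D B]
Total: 6 hits, 7 misses, 4 evictions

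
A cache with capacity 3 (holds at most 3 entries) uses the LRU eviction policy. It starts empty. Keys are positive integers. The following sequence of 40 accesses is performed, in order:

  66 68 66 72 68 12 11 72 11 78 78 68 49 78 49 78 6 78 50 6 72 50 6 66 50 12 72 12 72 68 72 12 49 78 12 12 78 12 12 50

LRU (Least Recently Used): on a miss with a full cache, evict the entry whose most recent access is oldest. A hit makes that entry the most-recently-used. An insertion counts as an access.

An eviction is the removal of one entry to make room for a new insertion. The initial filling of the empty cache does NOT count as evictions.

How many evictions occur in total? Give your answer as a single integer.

LRU simulation (capacity=3):
  1. access 66: MISS. Cache (LRU->MRU): [66]
  2. access 68: MISS. Cache (LRU->MRU): [66 68]
  3. access 66: HIT. Cache (LRU->MRU): [68 66]
  4. access 72: MISS. Cache (LRU->MRU): [68 66 72]
  5. access 68: HIT. Cache (LRU->MRU): [66 72 68]
  6. access 12: MISS, evict 66. Cache (LRU->MRU): [72 68 12]
  7. access 11: MISS, evict 72. Cache (LRU->MRU): [68 12 11]
  8. access 72: MISS, evict 68. Cache (LRU->MRU): [12 11 72]
  9. access 11: HIT. Cache (LRU->MRU): [12 72 11]
  10. access 78: MISS, evict 12. Cache (LRU->MRU): [72 11 78]
  11. access 78: HIT. Cache (LRU->MRU): [72 11 78]
  12. access 68: MISS, evict 72. Cache (LRU->MRU): [11 78 68]
  13. access 49: MISS, evict 11. Cache (LRU->MRU): [78 68 49]
  14. access 78: HIT. Cache (LRU->MRU): [68 49 78]
  15. access 49: HIT. Cache (LRU->MRU): [68 78 49]
  16. access 78: HIT. Cache (LRU->MRU): [68 49 78]
  17. access 6: MISS, evict 68. Cache (LRU->MRU): [49 78 6]
  18. access 78: HIT. Cache (LRU->MRU): [49 6 78]
  19. access 50: MISS, evict 49. Cache (LRU->MRU): [6 78 50]
  20. access 6: HIT. Cache (LRU->MRU): [78 50 6]
  21. access 72: MISS, evict 78. Cache (LRU->MRU): [50 6 72]
  22. access 50: HIT. Cache (LRU->MRU): [6 72 50]
  23. access 6: HIT. Cache (LRU->MRU): [72 50 6]
  24. access 66: MISS, evict 72. Cache (LRU->MRU): [50 6 66]
  25. access 50: HIT. Cache (LRU->MRU): [6 66 50]
  26. access 12: MISS, evict 6. Cache (LRU->MRU): [66 50 12]
  27. access 72: MISS, evict 66. Cache (LRU->MRU): [50 12 72]
  28. access 12: HIT. Cache (LRU->MRU): [50 72 12]
  29. access 72: HIT. Cache (LRU->MRU): [50 12 72]
  30. access 68: MISS, evict 50. Cache (LRU->MRU): [12 72 68]
  31. access 72: HIT. Cache (LRU->MRU): [12 68 72]
  32. access 12: HIT. Cache (LRU->MRU): [68 72 12]
  33. access 49: MISS, evict 68. Cache (LRU->MRU): [72 12 49]
  34. access 78: MISS, evict 72. Cache (LRU->MRU): [12 49 78]
  35. access 12: HIT. Cache (LRU->MRU): [49 78 12]
  36. access 12: HIT. Cache (LRU->MRU): [49 78 12]
  37. access 78: HIT. Cache (LRU->MRU): [49 12 78]
  38. access 12: HIT. Cache (LRU->MRU): [49 78 12]
  39. access 12: HIT. Cache (LRU->MRU): [49 78 12]
  40. access 50: MISS, evict 49. Cache (LRU->MRU): [78 12 50]
Total: 21 hits, 19 misses, 16 evictions

Answer: 16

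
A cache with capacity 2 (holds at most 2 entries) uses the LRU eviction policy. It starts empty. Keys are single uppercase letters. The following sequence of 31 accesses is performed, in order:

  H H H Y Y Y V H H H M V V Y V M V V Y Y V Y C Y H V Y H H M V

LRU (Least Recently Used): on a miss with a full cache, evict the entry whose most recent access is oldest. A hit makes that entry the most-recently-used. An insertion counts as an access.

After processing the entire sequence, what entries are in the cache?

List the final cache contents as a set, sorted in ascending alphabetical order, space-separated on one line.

Answer: M V

Derivation:
LRU simulation (capacity=2):
  1. access H: MISS. Cache (LRU->MRU): [H]
  2. access H: HIT. Cache (LRU->MRU): [H]
  3. access H: HIT. Cache (LRU->MRU): [H]
  4. access Y: MISS. Cache (LRU->MRU): [H Y]
  5. access Y: HIT. Cache (LRU->MRU): [H Y]
  6. access Y: HIT. Cache (LRU->MRU): [H Y]
  7. access V: MISS, evict H. Cache (LRU->MRU): [Y V]
  8. access H: MISS, evict Y. Cache (LRU->MRU): [V H]
  9. access H: HIT. Cache (LRU->MRU): [V H]
  10. access H: HIT. Cache (LRU->MRU): [V H]
  11. access M: MISS, evict V. Cache (LRU->MRU): [H M]
  12. access V: MISS, evict H. Cache (LRU->MRU): [M V]
  13. access V: HIT. Cache (LRU->MRU): [M V]
  14. access Y: MISS, evict M. Cache (LRU->MRU): [V Y]
  15. access V: HIT. Cache (LRU->MRU): [Y V]
  16. access M: MISS, evict Y. Cache (LRU->MRU): [V M]
  17. access V: HIT. Cache (LRU->MRU): [M V]
  18. access V: HIT. Cache (LRU->MRU): [M V]
  19. access Y: MISS, evict M. Cache (LRU->MRU): [V Y]
  20. access Y: HIT. Cache (LRU->MRU): [V Y]
  21. access V: HIT. Cache (LRU->MRU): [Y V]
  22. access Y: HIT. Cache (LRU->MRU): [V Y]
  23. access C: MISS, evict V. Cache (LRU->MRU): [Y C]
  24. access Y: HIT. Cache (LRU->MRU): [C Y]
  25. access H: MISS, evict C. Cache (LRU->MRU): [Y H]
  26. access V: MISS, evict Y. Cache (LRU->MRU): [H V]
  27. access Y: MISS, evict H. Cache (LRU->MRU): [V Y]
  28. access H: MISS, evict V. Cache (LRU->MRU): [Y H]
  29. access H: HIT. Cache (LRU->MRU): [Y H]
  30. access M: MISS, evict Y. Cache (LRU->MRU): [H M]
  31. access V: MISS, evict H. Cache (LRU->MRU): [M V]
Total: 15 hits, 16 misses, 14 evictions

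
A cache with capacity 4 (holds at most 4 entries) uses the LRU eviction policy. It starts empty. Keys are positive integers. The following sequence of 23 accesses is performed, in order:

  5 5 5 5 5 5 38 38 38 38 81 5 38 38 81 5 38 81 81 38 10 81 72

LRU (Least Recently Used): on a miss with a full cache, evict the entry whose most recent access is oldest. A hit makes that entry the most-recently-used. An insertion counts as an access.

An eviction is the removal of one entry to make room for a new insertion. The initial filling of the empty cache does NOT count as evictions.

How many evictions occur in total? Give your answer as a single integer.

LRU simulation (capacity=4):
  1. access 5: MISS. Cache (LRU->MRU): [5]
  2. access 5: HIT. Cache (LRU->MRU): [5]
  3. access 5: HIT. Cache (LRU->MRU): [5]
  4. access 5: HIT. Cache (LRU->MRU): [5]
  5. access 5: HIT. Cache (LRU->MRU): [5]
  6. access 5: HIT. Cache (LRU->MRU): [5]
  7. access 38: MISS. Cache (LRU->MRU): [5 38]
  8. access 38: HIT. Cache (LRU->MRU): [5 38]
  9. access 38: HIT. Cache (LRU->MRU): [5 38]
  10. access 38: HIT. Cache (LRU->MRU): [5 38]
  11. access 81: MISS. Cache (LRU->MRU): [5 38 81]
  12. access 5: HIT. Cache (LRU->MRU): [38 81 5]
  13. access 38: HIT. Cache (LRU->MRU): [81 5 38]
  14. access 38: HIT. Cache (LRU->MRU): [81 5 38]
  15. access 81: HIT. Cache (LRU->MRU): [5 38 81]
  16. access 5: HIT. Cache (LRU->MRU): [38 81 5]
  17. access 38: HIT. Cache (LRU->MRU): [81 5 38]
  18. access 81: HIT. Cache (LRU->MRU): [5 38 81]
  19. access 81: HIT. Cache (LRU->MRU): [5 38 81]
  20. access 38: HIT. Cache (LRU->MRU): [5 81 38]
  21. access 10: MISS. Cache (LRU->MRU): [5 81 38 10]
  22. access 81: HIT. Cache (LRU->MRU): [5 38 10 81]
  23. access 72: MISS, evict 5. Cache (LRU->MRU): [38 10 81 72]
Total: 18 hits, 5 misses, 1 evictions

Answer: 1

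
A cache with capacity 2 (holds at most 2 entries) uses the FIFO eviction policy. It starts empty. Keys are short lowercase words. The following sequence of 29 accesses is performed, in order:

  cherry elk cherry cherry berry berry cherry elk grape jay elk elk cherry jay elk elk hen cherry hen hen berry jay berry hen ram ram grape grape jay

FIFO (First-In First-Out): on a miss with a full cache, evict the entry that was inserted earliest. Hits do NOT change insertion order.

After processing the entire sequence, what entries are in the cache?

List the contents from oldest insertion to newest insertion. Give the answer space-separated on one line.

FIFO simulation (capacity=2):
  1. access cherry: MISS. Cache (old->new): [cherry]
  2. access elk: MISS. Cache (old->new): [cherry elk]
  3. access cherry: HIT. Cache (old->new): [cherry elk]
  4. access cherry: HIT. Cache (old->new): [cherry elk]
  5. access berry: MISS, evict cherry. Cache (old->new): [elk berry]
  6. access berry: HIT. Cache (old->new): [elk berry]
  7. access cherry: MISS, evict elk. Cache (old->new): [berry cherry]
  8. access elk: MISS, evict berry. Cache (old->new): [cherry elk]
  9. access grape: MISS, evict cherry. Cache (old->new): [elk grape]
  10. access jay: MISS, evict elk. Cache (old->new): [grape jay]
  11. access elk: MISS, evict grape. Cache (old->new): [jay elk]
  12. access elk: HIT. Cache (old->new): [jay elk]
  13. access cherry: MISS, evict jay. Cache (old->new): [elk cherry]
  14. access jay: MISS, evict elk. Cache (old->new): [cherry jay]
  15. access elk: MISS, evict cherry. Cache (old->new): [jay elk]
  16. access elk: HIT. Cache (old->new): [jay elk]
  17. access hen: MISS, evict jay. Cache (old->new): [elk hen]
  18. access cherry: MISS, evict elk. Cache (old->new): [hen cherry]
  19. access hen: HIT. Cache (old->new): [hen cherry]
  20. access hen: HIT. Cache (old->new): [hen cherry]
  21. access berry: MISS, evict hen. Cache (old->new): [cherry berry]
  22. access jay: MISS, evict cherry. Cache (old->new): [berry jay]
  23. access berry: HIT. Cache (old->new): [berry jay]
  24. access hen: MISS, evict berry. Cache (old->new): [jay hen]
  25. access ram: MISS, evict jay. Cache (old->new): [hen ram]
  26. access ram: HIT. Cache (old->new): [hen ram]
  27. access grape: MISS, evict hen. Cache (old->new): [ram grape]
  28. access grape: HIT. Cache (old->new): [ram grape]
  29. access jay: MISS, evict ram. Cache (old->new): [grape jay]
Total: 10 hits, 19 misses, 17 evictions

Answer: grape jay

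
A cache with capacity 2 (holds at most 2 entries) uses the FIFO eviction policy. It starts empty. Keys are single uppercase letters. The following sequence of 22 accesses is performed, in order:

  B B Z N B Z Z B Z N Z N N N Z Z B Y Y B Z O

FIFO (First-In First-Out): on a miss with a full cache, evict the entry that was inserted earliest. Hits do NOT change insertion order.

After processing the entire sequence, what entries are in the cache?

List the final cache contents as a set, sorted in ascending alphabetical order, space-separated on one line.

Answer: O Z

Derivation:
FIFO simulation (capacity=2):
  1. access B: MISS. Cache (old->new): [B]
  2. access B: HIT. Cache (old->new): [B]
  3. access Z: MISS. Cache (old->new): [B Z]
  4. access N: MISS, evict B. Cache (old->new): [Z N]
  5. access B: MISS, evict Z. Cache (old->new): [N B]
  6. access Z: MISS, evict N. Cache (old->new): [B Z]
  7. access Z: HIT. Cache (old->new): [B Z]
  8. access B: HIT. Cache (old->new): [B Z]
  9. access Z: HIT. Cache (old->new): [B Z]
  10. access N: MISS, evict B. Cache (old->new): [Z N]
  11. access Z: HIT. Cache (old->new): [Z N]
  12. access N: HIT. Cache (old->new): [Z N]
  13. access N: HIT. Cache (old->new): [Z N]
  14. access N: HIT. Cache (old->new): [Z N]
  15. access Z: HIT. Cache (old->new): [Z N]
  16. access Z: HIT. Cache (old->new): [Z N]
  17. access B: MISS, evict Z. Cache (old->new): [N B]
  18. access Y: MISS, evict N. Cache (old->new): [B Y]
  19. access Y: HIT. Cache (old->new): [B Y]
  20. access B: HIT. Cache (old->new): [B Y]
  21. access Z: MISS, evict B. Cache (old->new): [Y Z]
  22. access O: MISS, evict Y. Cache (old->new): [Z O]
Total: 12 hits, 10 misses, 8 evictions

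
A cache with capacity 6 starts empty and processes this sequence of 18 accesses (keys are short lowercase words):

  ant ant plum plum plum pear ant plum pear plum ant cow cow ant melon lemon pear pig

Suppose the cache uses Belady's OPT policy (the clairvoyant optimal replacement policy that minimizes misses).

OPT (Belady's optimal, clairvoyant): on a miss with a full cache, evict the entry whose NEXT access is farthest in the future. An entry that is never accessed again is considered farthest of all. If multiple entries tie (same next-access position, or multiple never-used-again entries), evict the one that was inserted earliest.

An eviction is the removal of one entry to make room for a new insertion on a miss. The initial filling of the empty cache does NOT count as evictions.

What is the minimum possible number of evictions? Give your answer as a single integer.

OPT (Belady) simulation (capacity=6):
  1. access ant: MISS. Cache: [ant]
  2. access ant: HIT. Next use of ant: step 7. Cache: [ant]
  3. access plum: MISS. Cache: [ant plum]
  4. access plum: HIT. Next use of plum: step 5. Cache: [ant plum]
  5. access plum: HIT. Next use of plum: step 8. Cache: [ant plum]
  6. access pear: MISS. Cache: [ant plum pear]
  7. access ant: HIT. Next use of ant: step 11. Cache: [ant plum pear]
  8. access plum: HIT. Next use of plum: step 10. Cache: [ant plum pear]
  9. access pear: HIT. Next use of pear: step 17. Cache: [ant plum pear]
  10. access plum: HIT. Next use of plum: never. Cache: [ant plum pear]
  11. access ant: HIT. Next use of ant: step 14. Cache: [ant plum pear]
  12. access cow: MISS. Cache: [ant plum pear cow]
  13. access cow: HIT. Next use of cow: never. Cache: [ant plum pear cow]
  14. access ant: HIT. Next use of ant: never. Cache: [ant plum pear cow]
  15. access melon: MISS. Cache: [ant plum pear cow melon]
  16. access lemon: MISS. Cache: [ant plum pear cow melon lemon]
  17. access pear: HIT. Next use of pear: never. Cache: [ant plum pear cow melon lemon]
  18. access pig: MISS, evict ant (next use: never). Cache: [plum pear cow melon lemon pig]
Total: 11 hits, 7 misses, 1 evictions

Answer: 1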